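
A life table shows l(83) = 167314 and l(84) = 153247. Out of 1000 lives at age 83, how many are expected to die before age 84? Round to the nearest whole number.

The relevant probability is 1 − 153247/167314 = 0.084075.
Expected number = 1000 × 0.084075 = 84.

84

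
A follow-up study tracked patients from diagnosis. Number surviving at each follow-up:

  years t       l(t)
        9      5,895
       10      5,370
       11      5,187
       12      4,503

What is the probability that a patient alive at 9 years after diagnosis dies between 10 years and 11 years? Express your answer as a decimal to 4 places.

This is the probability of reaching 10 but not 11, conditional on being alive at 9: (l(10) − l(11)) / l(9).
= (5,370 − 5,187) / 5,895 = 183 / 5,895 = 0.031043.

0.0310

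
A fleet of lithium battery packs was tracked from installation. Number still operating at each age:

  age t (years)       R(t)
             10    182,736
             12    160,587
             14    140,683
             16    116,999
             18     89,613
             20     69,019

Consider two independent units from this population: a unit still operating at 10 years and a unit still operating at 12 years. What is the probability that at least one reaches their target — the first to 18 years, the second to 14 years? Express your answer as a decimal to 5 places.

0.93684

p₁ = R(18)/R(10) = 89,613/182,736 = 0.490396; p₂ = R(14)/R(12) = 140,683/160,587 = 0.876055.
P(at least one) = 1 − (1−p₁)(1−p₂) = 1 − 0.509604 × 0.123945 = 0.936837.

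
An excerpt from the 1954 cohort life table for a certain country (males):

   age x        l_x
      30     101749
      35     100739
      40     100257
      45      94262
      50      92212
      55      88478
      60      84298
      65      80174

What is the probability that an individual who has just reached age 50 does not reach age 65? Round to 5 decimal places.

0.13055

P(die before 65 | alive at 50) = 1 − l_65/l_50 = 1 − 80174/92212 = (12038)/92212 = 0.130547.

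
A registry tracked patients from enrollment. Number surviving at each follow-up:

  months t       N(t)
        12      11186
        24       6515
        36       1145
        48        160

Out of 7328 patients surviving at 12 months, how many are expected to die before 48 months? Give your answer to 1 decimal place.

7223.2

The relevant probability is 1 − 160/11186 = 0.985696.
Expected number = 7328 × 0.985696 = 7223.2.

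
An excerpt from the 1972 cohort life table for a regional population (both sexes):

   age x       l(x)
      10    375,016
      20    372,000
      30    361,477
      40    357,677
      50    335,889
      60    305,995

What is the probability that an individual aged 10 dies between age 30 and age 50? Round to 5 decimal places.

0.06823

This is the probability of reaching 30 but not 50, conditional on being alive at 10: (l(30) − l(50)) / l(10).
= (361,477 − 335,889) / 375,016 = 25,588 / 375,016 = 0.068232.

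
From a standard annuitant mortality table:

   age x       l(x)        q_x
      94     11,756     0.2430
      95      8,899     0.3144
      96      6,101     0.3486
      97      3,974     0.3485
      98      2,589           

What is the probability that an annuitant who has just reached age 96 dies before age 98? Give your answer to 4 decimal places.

0.5756

P(die before 98 | alive at 96) = 1 − l(98)/l(96) = 1 − 2,589/6,101 = (3,512)/6,101 = 0.575643.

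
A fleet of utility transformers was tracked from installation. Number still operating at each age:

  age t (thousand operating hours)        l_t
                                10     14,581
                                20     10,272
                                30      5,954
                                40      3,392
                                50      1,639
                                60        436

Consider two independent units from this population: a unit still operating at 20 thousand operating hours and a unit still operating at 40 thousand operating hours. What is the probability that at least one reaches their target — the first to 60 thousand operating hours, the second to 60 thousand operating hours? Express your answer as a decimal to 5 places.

0.16553

p₁ = l_60/l_20 = 436/10,272 = 0.042445; p₂ = l_60/l_40 = 436/3,392 = 0.128538.
P(at least one) = 1 − (1−p₁)(1−p₂) = 1 − 0.957555 × 0.871462 = 0.165527.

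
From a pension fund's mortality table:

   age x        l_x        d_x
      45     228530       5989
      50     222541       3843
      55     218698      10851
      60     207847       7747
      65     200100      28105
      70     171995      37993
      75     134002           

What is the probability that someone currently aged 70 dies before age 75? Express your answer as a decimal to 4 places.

0.2209

P(die before 75 | alive at 70) = 1 − l_75/l_70 = 1 − 134002/171995 = (37993)/171995 = 0.220896.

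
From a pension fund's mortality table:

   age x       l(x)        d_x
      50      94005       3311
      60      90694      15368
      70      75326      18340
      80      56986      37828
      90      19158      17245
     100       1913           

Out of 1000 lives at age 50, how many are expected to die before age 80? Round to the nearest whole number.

394

The relevant probability is 1 − 56986/94005 = 0.393798.
Expected number = 1000 × 0.393798 = 394.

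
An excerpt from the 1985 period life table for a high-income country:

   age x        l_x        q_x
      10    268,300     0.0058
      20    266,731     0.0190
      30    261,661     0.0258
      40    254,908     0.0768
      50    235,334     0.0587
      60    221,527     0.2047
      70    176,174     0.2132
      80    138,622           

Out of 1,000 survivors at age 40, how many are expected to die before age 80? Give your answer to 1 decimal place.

The relevant probability is 1 − 138,622/254,908 = 0.456188.
Expected number = 1,000 × 0.456188 = 456.2.

456.2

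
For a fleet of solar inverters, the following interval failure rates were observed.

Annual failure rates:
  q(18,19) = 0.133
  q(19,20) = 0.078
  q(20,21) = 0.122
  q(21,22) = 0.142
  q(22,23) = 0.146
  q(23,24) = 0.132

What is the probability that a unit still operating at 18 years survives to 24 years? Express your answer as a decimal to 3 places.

The overall survival probability is (1 − 0.133) × (1 − 0.078) × (1 − 0.122) × (1 − 0.142) × (1 − 0.146) × (1 − 0.132).
= 0.867 × 0.922 × 0.878 × 0.858 × 0.854 × 0.868 = 0.446385.

0.446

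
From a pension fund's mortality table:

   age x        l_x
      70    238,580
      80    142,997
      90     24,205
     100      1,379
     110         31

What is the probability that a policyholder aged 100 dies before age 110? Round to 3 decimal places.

P(die before 110 | alive at 100) = 1 − l_110/l_100 = 1 − 31/1,379 = (1,348)/1,379 = 0.977520.

0.978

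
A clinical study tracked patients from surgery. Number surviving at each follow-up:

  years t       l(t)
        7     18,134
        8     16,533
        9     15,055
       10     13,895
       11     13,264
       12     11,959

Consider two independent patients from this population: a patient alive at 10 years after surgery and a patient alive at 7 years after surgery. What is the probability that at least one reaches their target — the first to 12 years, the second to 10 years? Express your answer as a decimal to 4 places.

0.9674

p₁ = l(12)/l(10) = 11,959/13,895 = 0.860669; p₂ = l(10)/l(7) = 13,895/18,134 = 0.766240.
P(at least one) = 1 − (1−p₁)(1−p₂) = 1 − 0.139331 × 0.233760 = 0.967430.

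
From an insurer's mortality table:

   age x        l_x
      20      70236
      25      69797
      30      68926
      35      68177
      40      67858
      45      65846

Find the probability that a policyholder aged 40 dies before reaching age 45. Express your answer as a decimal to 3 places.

P(die before 45 | alive at 40) = 1 − l_45/l_40 = 1 − 65846/67858 = (2012)/67858 = 0.029650.

0.030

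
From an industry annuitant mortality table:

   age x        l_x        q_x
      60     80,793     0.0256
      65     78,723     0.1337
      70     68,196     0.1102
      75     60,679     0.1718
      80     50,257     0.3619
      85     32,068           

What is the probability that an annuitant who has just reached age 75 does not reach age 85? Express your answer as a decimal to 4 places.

0.4715

P(die before 85 | alive at 75) = 1 − l_85/l_75 = 1 − 32,068/60,679 = (28,611)/60,679 = 0.471514.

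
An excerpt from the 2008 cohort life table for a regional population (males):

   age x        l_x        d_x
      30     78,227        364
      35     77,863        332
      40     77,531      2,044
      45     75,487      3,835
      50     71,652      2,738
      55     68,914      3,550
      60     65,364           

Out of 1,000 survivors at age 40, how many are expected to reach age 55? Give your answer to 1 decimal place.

888.9

The relevant probability is 68,914/77,531 = 0.888857.
Expected number = 1,000 × 0.888857 = 888.9.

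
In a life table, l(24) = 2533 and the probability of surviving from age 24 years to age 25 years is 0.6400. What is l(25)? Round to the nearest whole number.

l(25) = l(24) × p = 2533 × 0.6400 = 1621.

1621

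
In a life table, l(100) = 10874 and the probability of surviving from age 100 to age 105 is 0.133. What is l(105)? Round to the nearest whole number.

l(105) = l(100) × p = 10874 × 0.133 = 1446.

1446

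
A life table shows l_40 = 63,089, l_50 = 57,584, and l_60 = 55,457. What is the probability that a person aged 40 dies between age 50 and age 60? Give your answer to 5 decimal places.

We want 10|10q40 = (l_50 − l_60)/l_40.
This is the probability of reaching 50 but not 60, conditional on being alive at 40: (l_50 − l_60) / l_40.
= (57,584 − 55,457) / 63,089 = 2,127 / 63,089 = 0.033714.

0.03371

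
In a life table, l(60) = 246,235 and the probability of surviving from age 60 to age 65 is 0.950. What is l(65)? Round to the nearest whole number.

233923

l(65) = l(60) × p = 246,235 × 0.950 = 233923.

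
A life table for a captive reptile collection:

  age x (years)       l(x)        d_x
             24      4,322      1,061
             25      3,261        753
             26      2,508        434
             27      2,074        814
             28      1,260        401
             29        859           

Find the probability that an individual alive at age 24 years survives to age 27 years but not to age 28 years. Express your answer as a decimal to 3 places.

This is the probability of reaching 27 but not 28, conditional on being alive at 24: (l(27) − l(28)) / l(24).
= (2,074 − 1,260) / 4,322 = 814 / 4,322 = 0.188339.

0.188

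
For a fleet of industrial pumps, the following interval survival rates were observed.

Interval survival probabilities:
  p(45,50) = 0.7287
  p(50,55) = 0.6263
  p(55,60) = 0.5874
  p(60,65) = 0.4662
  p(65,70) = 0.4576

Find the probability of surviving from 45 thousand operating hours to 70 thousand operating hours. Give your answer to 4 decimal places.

0.0572

P(survive 45→70) = 0.7287 × 0.6263 × 0.5874 × 0.4662 × 0.4576.
= 0.057190.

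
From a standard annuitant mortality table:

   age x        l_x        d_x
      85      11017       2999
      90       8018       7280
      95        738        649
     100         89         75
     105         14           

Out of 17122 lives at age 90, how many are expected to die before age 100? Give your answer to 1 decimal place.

16931.9

The relevant probability is 1 − 89/8018 = 0.988900.
Expected number = 17122 × 0.988900 = 16931.9.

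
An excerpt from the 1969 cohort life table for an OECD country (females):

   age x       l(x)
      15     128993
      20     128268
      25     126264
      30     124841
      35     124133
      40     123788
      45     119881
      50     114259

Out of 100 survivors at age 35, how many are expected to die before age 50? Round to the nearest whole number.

The relevant probability is 1 − 114259/124133 = 0.079544.
Expected number = 100 × 0.079544 = 8.

8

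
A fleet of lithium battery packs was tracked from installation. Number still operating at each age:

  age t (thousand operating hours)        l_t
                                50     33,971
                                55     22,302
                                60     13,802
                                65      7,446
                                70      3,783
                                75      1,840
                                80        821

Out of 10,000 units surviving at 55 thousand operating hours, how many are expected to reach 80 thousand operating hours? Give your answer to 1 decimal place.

The relevant probability is 821/22,302 = 0.036813.
Expected number = 10,000 × 0.036813 = 368.1.

368.1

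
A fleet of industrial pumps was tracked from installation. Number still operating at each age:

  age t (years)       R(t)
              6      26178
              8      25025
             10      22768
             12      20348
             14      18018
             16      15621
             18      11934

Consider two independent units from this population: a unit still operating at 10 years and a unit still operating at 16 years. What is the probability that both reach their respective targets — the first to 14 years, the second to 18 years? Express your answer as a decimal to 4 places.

p₁ = R(14)/R(10) = 18018/22768 = 0.791374; p₂ = R(18)/R(16) = 11934/15621 = 0.763972.
P(both) = p₁ × p₂ = 0.791374 × 0.763972 = 0.604588.

0.6046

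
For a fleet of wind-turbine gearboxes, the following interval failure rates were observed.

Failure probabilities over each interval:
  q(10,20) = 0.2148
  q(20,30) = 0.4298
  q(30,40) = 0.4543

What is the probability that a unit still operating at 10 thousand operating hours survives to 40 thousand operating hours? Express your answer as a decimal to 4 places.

0.2443

The overall survival probability is (1 − 0.2148) × (1 − 0.4298) × (1 − 0.4543).
= 0.7852 × 0.5702 × 0.5457 = 0.244321.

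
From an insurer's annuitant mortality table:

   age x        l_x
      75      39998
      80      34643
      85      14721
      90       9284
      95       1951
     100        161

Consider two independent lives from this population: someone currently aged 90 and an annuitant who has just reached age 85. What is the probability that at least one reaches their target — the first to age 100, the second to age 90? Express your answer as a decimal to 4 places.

0.6371

p₁ = l_100/l_90 = 161/9284 = 0.017342; p₂ = l_90/l_85 = 9284/14721 = 0.630664.
P(at least one) = 1 − (1−p₁)(1−p₂) = 1 − 0.982658 × 0.369336 = 0.637069.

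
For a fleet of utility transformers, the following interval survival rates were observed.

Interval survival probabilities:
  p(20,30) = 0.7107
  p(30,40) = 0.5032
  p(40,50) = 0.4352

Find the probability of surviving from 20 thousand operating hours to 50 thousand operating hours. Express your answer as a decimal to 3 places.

0.156

P(survive 20→50) = 0.7107 × 0.5032 × 0.4352.
= 0.155638.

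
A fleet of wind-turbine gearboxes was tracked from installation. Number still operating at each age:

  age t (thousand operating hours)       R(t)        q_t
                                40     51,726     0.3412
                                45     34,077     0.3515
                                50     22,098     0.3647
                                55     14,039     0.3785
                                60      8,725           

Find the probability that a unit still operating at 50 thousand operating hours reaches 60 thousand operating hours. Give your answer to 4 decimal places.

The conditional survival probability is R(60)/R(50) = 8,725/22,098 = 0.394832.

0.3948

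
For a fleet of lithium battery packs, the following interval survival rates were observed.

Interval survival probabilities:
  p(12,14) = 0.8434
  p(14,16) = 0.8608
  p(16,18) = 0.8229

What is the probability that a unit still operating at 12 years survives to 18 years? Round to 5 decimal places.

Chaining the interval survival probabilities: 0.8434 × 0.8608 × 0.8229.
= 0.597424.

0.59742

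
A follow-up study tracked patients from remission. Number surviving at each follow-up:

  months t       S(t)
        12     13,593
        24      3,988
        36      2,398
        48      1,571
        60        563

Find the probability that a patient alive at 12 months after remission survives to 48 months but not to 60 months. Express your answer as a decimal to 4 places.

0.0742

This is the probability of reaching 48 but not 60, conditional on being alive at 12: (S(48) − S(60)) / S(12).
= (1,571 − 563) / 13,593 = 1,008 / 13,593 = 0.074156.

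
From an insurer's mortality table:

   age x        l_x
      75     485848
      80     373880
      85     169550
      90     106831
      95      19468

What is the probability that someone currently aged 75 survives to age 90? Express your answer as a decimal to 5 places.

We want 15p75 = l_90/l_75.
The conditional survival probability is l_90/l_75 = 106831/485848 = 0.219886.

0.21989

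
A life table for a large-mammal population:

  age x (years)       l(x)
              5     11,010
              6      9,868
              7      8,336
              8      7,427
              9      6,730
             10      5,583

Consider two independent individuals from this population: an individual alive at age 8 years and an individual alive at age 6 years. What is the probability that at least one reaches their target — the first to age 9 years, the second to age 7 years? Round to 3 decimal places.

p₁ = l(9)/l(8) = 6,730/7,427 = 0.906153; p₂ = l(7)/l(6) = 8,336/9,868 = 0.844751.
P(at least one) = 1 − (1−p₁)(1−p₂) = 1 − 0.093847 × 0.155249 = 0.985430.

0.985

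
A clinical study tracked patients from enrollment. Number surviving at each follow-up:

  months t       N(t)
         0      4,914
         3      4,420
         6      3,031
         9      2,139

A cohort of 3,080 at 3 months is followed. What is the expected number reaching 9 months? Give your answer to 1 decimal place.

1490.5

The relevant probability is 2,139/4,420 = 0.483937.
Expected number = 3,080 × 0.483937 = 1490.5.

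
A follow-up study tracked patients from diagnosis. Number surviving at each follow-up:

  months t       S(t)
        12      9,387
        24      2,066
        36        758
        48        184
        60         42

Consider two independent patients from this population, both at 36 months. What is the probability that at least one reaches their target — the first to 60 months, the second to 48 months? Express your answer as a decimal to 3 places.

0.285

p₁ = S(60)/S(36) = 42/758 = 0.055409; p₂ = S(48)/S(36) = 184/758 = 0.242744.
P(at least one) = 1 − (1−p₁)(1−p₂) = 1 − 0.944591 × 0.757256 = 0.284703.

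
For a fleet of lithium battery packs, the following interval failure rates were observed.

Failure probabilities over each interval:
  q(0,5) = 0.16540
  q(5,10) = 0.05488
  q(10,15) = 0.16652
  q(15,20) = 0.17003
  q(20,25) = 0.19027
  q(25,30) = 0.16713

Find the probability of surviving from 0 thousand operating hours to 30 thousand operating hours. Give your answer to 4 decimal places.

Chaining the interval survival probabilities: (1 − 0.16540) × (1 − 0.05488) × (1 − 0.16652) × (1 − 0.17003) × (1 − 0.19027) × (1 − 0.16713).
= 0.83460 × 0.94512 × 0.83348 × 0.82997 × 0.80973 × 0.83287 = 0.367994.

0.3680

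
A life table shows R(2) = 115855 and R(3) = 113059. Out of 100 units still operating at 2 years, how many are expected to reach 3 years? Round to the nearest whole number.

The relevant probability is 113059/115855 = 0.975866.
Expected number = 100 × 0.975866 = 98.

98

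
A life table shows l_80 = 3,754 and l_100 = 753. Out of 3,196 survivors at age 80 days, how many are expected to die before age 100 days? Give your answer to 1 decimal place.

The relevant probability is 1 − 753/3,754 = 0.799414.
Expected number = 3,196 × 0.799414 = 2554.9.

2554.9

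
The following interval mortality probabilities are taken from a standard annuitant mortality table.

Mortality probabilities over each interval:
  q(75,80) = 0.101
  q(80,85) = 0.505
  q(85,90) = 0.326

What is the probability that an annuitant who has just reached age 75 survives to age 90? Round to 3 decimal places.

Chaining the interval survival probabilities: (1 − 0.101) × (1 − 0.505) × (1 − 0.326).
= 0.899 × 0.495 × 0.674 = 0.299933.

0.300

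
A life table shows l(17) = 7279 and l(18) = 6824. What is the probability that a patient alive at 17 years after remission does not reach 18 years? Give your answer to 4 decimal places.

P(die before 18 | alive at 17) = 1 − l(18)/l(17) = 1 − 6824/7279 = (455)/7279 = 0.062509.

0.0625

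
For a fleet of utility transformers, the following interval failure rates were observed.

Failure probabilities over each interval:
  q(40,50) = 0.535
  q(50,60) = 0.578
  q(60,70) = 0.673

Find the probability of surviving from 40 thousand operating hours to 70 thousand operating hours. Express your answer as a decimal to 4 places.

P(survive 40→70) = (1 − 0.535) × (1 − 0.578) × (1 − 0.673).
= 0.465 × 0.422 × 0.327 = 0.064167.

0.0642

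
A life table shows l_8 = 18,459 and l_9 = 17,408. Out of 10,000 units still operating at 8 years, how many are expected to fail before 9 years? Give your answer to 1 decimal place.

569.4

The relevant probability is 1 − 17,408/18,459 = 0.056937.
Expected number = 10,000 × 0.056937 = 569.4.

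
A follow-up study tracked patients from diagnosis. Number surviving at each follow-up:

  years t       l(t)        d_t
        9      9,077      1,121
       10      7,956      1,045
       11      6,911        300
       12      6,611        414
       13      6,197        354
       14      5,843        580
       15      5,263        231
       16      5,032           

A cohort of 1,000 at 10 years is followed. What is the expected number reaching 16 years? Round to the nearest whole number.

The relevant probability is 5,032/7,956 = 0.632479.
Expected number = 1,000 × 0.632479 = 632.

632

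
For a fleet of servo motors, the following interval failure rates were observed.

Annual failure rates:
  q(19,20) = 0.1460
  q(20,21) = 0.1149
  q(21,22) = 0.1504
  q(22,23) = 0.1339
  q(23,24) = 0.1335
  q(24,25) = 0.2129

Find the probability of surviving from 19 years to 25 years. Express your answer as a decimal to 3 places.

The overall survival probability is (1 − 0.1460) × (1 − 0.1149) × (1 − 0.1504) × (1 − 0.1339) × (1 − 0.1335) × (1 − 0.2129).
= 0.8540 × 0.8851 × 0.8496 × 0.8661 × 0.8665 × 0.7871 = 0.379342.

0.379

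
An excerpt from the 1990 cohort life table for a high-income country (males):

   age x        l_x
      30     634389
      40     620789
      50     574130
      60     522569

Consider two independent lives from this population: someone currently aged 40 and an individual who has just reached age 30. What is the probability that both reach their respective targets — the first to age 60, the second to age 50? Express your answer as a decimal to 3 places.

0.762

p₁ = l_60/l_40 = 522569/620789 = 0.841782; p₂ = l_50/l_30 = 574130/634389 = 0.905013.
P(both) = p₁ × p₂ = 0.841782 × 0.905013 = 0.761824.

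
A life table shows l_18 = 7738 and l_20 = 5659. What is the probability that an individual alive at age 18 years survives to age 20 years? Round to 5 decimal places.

The conditional survival probability is l_20/l_18 = 5659/7738 = 0.731326.

0.73133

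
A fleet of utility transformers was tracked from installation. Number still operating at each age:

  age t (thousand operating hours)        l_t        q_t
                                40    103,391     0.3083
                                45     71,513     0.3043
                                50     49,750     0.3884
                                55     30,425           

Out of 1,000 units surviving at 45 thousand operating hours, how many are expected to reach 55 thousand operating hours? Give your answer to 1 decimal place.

The relevant probability is 30,425/71,513 = 0.425447.
Expected number = 1,000 × 0.425447 = 425.4.

425.4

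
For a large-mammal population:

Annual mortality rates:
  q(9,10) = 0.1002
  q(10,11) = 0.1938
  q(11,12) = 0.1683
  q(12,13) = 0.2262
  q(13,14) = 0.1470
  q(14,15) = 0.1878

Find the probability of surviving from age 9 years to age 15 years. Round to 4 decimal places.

The overall survival probability is (1 − 0.1002) × (1 − 0.1938) × (1 − 0.1683) × (1 − 0.2262) × (1 − 0.1470) × (1 − 0.1878).
= 0.8998 × 0.8062 × 0.8317 × 0.7738 × 0.8530 × 0.8122 = 0.323442.

0.3234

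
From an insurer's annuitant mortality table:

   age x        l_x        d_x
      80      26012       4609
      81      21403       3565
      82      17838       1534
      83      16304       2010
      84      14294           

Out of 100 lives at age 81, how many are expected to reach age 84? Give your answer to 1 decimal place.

66.8

The relevant probability is 14294/21403 = 0.667850.
Expected number = 100 × 0.667850 = 66.8.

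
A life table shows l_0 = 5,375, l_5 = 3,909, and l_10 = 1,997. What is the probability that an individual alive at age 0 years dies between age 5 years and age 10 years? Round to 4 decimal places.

This is the probability of reaching 5 but not 10, conditional on being alive at 0: (l_5 − l_10) / l_0.
= (3,909 − 1,997) / 5,375 = 1,912 / 5,375 = 0.355721.

0.3557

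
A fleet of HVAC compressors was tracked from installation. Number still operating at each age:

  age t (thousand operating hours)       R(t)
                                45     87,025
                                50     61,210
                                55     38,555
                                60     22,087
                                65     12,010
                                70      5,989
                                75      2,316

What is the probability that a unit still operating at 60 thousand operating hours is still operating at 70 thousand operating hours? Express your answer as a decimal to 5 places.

0.27115

The conditional survival probability is R(70)/R(60) = 5,989/22,087 = 0.271155.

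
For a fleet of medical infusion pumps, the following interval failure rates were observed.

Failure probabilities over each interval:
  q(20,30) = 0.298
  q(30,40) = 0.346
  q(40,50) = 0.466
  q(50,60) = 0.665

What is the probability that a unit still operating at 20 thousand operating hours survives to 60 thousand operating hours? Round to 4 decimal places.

P(survive 20→60) = (1 − 0.298) × (1 − 0.346) × (1 − 0.466) × (1 − 0.665).
= 0.702 × 0.654 × 0.534 × 0.335 = 0.082130.

0.0821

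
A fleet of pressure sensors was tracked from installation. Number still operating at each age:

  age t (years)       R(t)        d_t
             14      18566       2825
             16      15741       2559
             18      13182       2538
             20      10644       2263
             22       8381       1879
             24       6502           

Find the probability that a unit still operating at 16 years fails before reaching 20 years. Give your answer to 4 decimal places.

0.3238

P(fail before 20 | operational at 16) = 1 − R(20)/R(16) = 1 − 10644/15741 = (5097)/15741 = 0.323804.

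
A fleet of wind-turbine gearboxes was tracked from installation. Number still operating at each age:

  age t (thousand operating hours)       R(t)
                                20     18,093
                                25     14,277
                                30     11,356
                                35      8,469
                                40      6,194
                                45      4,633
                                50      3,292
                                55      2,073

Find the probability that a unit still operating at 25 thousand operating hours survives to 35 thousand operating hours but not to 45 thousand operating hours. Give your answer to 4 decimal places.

This is the probability of reaching 35 but not 45, conditional on being operational at 25: (R(35) − R(45)) / R(25).
= (8,469 − 4,633) / 14,277 = 3,836 / 14,277 = 0.268684.

0.2687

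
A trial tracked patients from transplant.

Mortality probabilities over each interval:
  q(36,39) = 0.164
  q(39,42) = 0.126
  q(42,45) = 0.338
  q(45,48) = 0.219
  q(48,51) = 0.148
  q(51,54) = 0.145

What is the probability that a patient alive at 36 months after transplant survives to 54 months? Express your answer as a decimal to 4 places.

0.2752

Chaining the interval survival probabilities: (1 − 0.164) × (1 − 0.126) × (1 − 0.338) × (1 − 0.219) × (1 − 0.148) × (1 − 0.145).
= 0.836 × 0.874 × 0.662 × 0.781 × 0.852 × 0.855 = 0.275190.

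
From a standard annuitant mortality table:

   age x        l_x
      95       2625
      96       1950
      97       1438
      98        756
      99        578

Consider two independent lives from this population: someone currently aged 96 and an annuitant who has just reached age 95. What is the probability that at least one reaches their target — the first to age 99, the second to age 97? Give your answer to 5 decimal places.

0.68184

p₁ = l_99/l_96 = 578/1950 = 0.296410; p₂ = l_97/l_95 = 1438/2625 = 0.547810.
P(at least one) = 1 − (1−p₁)(1−p₂) = 1 − 0.703590 × 0.452190 = 0.681844.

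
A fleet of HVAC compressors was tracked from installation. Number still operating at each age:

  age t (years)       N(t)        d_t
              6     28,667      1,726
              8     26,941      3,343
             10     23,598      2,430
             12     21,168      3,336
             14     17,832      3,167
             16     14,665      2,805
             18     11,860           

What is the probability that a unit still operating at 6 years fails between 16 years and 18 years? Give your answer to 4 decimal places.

0.0978

This is the probability of reaching 16 but not 18, conditional on being operational at 6: (N(16) − N(18)) / N(6).
= (14,665 − 11,860) / 28,667 = 2,805 / 28,667 = 0.097848.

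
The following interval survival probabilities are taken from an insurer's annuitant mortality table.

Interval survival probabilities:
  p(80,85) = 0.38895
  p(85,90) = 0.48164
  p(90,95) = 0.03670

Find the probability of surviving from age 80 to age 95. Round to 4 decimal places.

Chaining the interval survival probabilities: 0.38895 × 0.48164 × 0.03670.
= 0.006875.

0.0069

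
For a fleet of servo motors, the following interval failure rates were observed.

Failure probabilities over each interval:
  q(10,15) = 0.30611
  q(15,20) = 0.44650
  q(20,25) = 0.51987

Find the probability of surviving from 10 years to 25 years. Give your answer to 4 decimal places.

Survival from 10 to 25 is the product of surviving each interval: (1 − 0.30611) × (1 − 0.44650) × (1 − 0.51987).
= 0.69389 × 0.55350 × 0.48013 = 0.184403.

0.1844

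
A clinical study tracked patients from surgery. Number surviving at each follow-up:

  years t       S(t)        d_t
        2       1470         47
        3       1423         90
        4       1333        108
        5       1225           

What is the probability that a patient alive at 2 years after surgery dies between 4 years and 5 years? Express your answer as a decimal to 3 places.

0.073

This is the probability of reaching 4 but not 5, conditional on being alive at 2: (S(4) − S(5)) / S(2).
= (1333 − 1225) / 1470 = 108 / 1470 = 0.073469.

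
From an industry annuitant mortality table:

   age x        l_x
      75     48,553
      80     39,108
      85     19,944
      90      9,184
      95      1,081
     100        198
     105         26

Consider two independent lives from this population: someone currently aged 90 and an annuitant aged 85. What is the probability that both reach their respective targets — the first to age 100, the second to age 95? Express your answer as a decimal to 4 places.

0.0012

p₁ = l_100/l_90 = 198/9,184 = 0.021559; p₂ = l_95/l_85 = 1,081/19,944 = 0.054202.
P(both) = p₁ × p₂ = 0.021559 × 0.054202 = 0.001169.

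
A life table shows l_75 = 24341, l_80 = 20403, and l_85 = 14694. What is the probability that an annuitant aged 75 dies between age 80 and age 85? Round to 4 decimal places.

We want 5|5q75 = (l_80 − l_85)/l_75.
This is the probability of reaching 80 but not 85, conditional on being alive at 75: (l_80 − l_85) / l_75.
= (20403 − 14694) / 24341 = 5709 / 24341 = 0.234543.

0.2345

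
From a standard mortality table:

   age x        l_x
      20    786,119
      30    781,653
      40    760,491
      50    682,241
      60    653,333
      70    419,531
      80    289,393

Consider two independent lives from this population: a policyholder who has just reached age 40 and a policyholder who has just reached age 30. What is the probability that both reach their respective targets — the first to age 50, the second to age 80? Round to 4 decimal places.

0.3321

p₁ = l_50/l_40 = 682,241/760,491 = 0.897106; p₂ = l_80/l_30 = 289,393/781,653 = 0.370232.
P(both) = p₁ × p₂ = 0.897106 × 0.370232 = 0.332137.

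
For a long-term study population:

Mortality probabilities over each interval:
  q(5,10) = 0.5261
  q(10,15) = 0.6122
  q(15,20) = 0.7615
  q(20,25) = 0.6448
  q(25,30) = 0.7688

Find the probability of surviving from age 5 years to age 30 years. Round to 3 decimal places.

0.004

The overall survival probability is (1 − 0.5261) × (1 − 0.6122) × (1 − 0.7615) × (1 − 0.6448) × (1 − 0.7688).
= 0.4739 × 0.3878 × 0.2385 × 0.3552 × 0.2312 = 0.003600.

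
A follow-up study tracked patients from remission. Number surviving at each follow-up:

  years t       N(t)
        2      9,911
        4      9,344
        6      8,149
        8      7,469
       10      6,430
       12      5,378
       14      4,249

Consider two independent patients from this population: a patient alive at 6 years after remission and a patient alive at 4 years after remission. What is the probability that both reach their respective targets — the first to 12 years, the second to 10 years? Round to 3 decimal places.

0.454

p₁ = N(12)/N(6) = 5,378/8,149 = 0.659958; p₂ = N(10)/N(4) = 6,430/9,344 = 0.688142.
P(both) = p₁ × p₂ = 0.659958 × 0.688142 = 0.454145.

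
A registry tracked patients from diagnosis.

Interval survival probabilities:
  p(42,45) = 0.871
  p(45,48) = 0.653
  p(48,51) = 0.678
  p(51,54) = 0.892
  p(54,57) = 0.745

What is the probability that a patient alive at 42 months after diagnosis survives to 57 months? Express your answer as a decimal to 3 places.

Survival from 42 to 57 is the product of surviving each interval: 0.871 × 0.653 × 0.678 × 0.892 × 0.745.
= 0.256261.

0.256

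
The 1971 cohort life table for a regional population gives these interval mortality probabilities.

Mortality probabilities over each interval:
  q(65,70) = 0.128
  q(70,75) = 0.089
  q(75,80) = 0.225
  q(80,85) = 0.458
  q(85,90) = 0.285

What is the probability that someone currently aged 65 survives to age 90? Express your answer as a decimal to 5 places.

Chaining the interval survival probabilities: (1 − 0.128) × (1 − 0.089) × (1 − 0.225) × (1 − 0.458) × (1 − 0.285).
= 0.872 × 0.911 × 0.775 × 0.542 × 0.715 = 0.238584.

0.23858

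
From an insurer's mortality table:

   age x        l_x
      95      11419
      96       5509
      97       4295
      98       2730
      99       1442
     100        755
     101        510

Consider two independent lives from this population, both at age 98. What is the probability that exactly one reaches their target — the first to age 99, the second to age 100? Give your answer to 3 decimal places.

p₁ = l_99/l_98 = 1442/2730 = 0.528205; p₂ = l_100/l_98 = 755/2730 = 0.276557.
P(exactly one) = p₁(1−p₂) + (1−p₁)p₂ = 0.382126 + 0.130478 = 0.512604.

0.513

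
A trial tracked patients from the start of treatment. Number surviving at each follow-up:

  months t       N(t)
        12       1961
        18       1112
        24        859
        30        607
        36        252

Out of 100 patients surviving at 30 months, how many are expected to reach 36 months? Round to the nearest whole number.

The relevant probability is 252/607 = 0.415157.
Expected number = 100 × 0.415157 = 42.

42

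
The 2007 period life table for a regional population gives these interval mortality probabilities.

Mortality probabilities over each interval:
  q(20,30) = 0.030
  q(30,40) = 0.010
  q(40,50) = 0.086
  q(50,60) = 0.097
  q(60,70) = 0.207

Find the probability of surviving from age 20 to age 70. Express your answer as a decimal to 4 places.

0.6285

P(survive 20→70) = (1 − 0.030) × (1 − 0.010) × (1 − 0.086) × (1 − 0.097) × (1 − 0.207).
= 0.970 × 0.990 × 0.914 × 0.903 × 0.793 = 0.628513.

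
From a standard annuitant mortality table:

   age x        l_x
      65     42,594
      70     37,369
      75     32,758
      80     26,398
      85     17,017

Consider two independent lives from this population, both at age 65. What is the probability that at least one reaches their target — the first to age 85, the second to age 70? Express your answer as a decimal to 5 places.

0.92634

p₁ = l_85/l_65 = 17,017/42,594 = 0.399516; p₂ = l_70/l_65 = 37,369/42,594 = 0.877330.
P(at least one) = 1 − (1−p₁)(1−p₂) = 1 − 0.600484 × 0.122670 = 0.926339.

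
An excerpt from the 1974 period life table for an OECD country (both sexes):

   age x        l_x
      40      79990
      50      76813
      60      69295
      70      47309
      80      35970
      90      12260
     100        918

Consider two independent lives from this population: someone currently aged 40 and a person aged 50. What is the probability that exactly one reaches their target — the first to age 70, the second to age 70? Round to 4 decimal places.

p₁ = l_70/l_40 = 47309/79990 = 0.591436; p₂ = l_70/l_50 = 47309/76813 = 0.615898.
P(exactly one) = p₁(1−p₂) + (1−p₁)p₂ = 0.227172 + 0.251634 = 0.478806.

0.4788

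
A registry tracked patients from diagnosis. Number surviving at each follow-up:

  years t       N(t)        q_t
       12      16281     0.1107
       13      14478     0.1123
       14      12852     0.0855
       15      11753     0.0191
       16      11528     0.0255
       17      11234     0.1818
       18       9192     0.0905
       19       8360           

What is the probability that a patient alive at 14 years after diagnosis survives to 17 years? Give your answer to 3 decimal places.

0.874

The conditional survival probability is N(17)/N(14) = 11234/12852 = 0.874105.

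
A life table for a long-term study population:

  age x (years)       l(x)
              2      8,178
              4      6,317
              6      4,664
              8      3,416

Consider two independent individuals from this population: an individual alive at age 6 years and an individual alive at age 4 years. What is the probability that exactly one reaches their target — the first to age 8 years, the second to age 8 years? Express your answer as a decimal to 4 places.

0.4811

p₁ = l(8)/l(6) = 3,416/4,664 = 0.732419; p₂ = l(8)/l(4) = 3,416/6,317 = 0.540763.
P(exactly one) = p₁(1−p₂) + (1−p₁)p₂ = 0.336354 + 0.144698 = 0.481052.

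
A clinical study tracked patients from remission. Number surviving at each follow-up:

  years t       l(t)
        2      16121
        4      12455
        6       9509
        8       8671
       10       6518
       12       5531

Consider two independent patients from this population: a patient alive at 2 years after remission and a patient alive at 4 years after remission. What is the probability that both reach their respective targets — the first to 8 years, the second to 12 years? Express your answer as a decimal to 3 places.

p₁ = l(8)/l(2) = 8671/16121 = 0.537870; p₂ = l(12)/l(4) = 5531/12455 = 0.444079.
P(both) = p₁ × p₂ = 0.537870 × 0.444079 = 0.238857.

0.239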